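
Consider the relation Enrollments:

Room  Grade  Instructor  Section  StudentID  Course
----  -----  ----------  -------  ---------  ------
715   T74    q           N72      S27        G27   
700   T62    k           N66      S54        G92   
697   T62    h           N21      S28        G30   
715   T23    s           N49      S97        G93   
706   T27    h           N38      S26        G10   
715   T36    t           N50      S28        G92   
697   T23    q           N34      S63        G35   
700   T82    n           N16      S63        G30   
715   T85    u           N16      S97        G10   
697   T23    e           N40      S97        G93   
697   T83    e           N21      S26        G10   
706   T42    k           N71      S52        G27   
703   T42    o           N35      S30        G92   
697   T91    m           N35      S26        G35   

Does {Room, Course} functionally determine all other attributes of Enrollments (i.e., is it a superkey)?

Two distinct rows share (Room=697, Course=G35), so {Room, Course} does not determine every attribute — not a superkey.

No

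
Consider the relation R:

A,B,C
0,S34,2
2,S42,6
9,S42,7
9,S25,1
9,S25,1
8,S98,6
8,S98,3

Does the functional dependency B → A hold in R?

B=S34: 1 row → A = 0 ✓
B=S42: 2 rows → A takes values {2, 9} — violation
B=S25: 2 rows → A = 9, 9 ✓
B=S98: 2 rows → A = 8, 8 ✓
Two rows agree on B but differ on A, so B → A does not hold.

No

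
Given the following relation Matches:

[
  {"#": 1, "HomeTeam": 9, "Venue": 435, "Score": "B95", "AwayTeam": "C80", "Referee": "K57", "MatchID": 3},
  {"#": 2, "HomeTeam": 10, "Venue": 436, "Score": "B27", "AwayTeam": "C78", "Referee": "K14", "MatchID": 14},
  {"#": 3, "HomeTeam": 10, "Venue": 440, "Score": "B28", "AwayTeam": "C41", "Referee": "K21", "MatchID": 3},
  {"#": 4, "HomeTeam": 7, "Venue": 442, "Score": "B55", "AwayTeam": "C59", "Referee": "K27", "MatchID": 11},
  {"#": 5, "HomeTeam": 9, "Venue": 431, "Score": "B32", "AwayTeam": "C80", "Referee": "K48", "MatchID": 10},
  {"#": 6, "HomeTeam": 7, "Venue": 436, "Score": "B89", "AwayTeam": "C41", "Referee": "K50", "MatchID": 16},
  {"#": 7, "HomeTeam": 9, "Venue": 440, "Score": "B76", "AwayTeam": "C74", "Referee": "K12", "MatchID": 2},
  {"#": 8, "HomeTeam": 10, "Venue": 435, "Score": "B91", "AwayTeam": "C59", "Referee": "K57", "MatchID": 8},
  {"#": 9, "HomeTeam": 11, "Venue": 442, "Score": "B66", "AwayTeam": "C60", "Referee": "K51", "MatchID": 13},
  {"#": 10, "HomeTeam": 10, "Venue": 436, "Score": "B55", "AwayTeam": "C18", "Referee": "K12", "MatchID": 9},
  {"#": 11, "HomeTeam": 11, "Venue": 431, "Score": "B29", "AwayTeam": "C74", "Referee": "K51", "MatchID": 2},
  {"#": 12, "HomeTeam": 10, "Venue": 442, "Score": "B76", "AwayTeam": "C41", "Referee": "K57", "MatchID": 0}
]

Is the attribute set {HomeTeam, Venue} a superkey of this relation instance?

Rows 2 and 10 have the same {HomeTeam, Venue} value (HomeTeam=10, Venue=436) but are distinct tuples, so {HomeTeam, Venue} does not determine every attribute — not a superkey.

No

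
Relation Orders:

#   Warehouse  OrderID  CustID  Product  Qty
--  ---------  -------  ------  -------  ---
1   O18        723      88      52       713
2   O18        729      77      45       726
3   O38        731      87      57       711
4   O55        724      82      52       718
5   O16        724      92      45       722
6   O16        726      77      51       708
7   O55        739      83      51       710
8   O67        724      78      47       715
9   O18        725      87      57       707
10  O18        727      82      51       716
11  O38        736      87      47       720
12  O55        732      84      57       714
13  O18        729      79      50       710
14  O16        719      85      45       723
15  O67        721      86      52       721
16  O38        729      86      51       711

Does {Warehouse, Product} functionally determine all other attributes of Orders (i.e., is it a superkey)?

No

Rows 5 and 14 have the same {Warehouse, Product} value (Warehouse=O16, Product=45) but are distinct tuples, so {Warehouse, Product} does not determine every attribute — not a superkey.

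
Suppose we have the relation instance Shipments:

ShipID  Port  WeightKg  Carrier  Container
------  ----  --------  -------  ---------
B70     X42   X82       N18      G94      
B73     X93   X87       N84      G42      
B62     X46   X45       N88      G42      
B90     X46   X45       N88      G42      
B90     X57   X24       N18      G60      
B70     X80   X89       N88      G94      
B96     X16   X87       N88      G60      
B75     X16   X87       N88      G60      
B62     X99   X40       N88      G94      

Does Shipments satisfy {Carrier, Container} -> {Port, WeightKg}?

No

(Carrier=N18, Container=G94): 1 row → {Port,WeightKg} = (X42, X82) ✓
(Carrier=N84, Container=G42): 1 row → {Port,WeightKg} = (X93, X87) ✓
(Carrier=N88, Container=G42): 2 rows → {Port,WeightKg} = (X46, X45), (X46, X45) ✓
(Carrier=N18, Container=G60): 1 row → {Port,WeightKg} = (X57, X24) ✓
(Carrier=N88, Container=G94): 2 rows → {Port,WeightKg} takes values {(X80, X89), (X99, X40)} — violation
(Carrier=N88, Container=G60): 2 rows → {Port,WeightKg} = (X16, X87), (X16, X87) ✓
Two rows agree on {Carrier, Container} but differ on {Port, WeightKg}, so {Carrier, Container} -> {Port, WeightKg} does not hold.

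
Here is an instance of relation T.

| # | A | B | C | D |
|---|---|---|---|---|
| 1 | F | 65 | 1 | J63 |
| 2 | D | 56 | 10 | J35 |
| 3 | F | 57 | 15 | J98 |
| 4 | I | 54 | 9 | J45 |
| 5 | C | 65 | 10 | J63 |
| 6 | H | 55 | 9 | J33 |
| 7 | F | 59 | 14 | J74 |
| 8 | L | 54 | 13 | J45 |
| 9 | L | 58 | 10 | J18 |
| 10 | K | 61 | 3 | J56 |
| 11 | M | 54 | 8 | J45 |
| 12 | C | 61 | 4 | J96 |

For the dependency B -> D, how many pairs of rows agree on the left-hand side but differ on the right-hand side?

B=65: all 2 rows agree on D — 0 pairs.
B=54: all 3 rows agree on D — 0 pairs.
B=61: violating pairs (10,12) — 1 pair.

1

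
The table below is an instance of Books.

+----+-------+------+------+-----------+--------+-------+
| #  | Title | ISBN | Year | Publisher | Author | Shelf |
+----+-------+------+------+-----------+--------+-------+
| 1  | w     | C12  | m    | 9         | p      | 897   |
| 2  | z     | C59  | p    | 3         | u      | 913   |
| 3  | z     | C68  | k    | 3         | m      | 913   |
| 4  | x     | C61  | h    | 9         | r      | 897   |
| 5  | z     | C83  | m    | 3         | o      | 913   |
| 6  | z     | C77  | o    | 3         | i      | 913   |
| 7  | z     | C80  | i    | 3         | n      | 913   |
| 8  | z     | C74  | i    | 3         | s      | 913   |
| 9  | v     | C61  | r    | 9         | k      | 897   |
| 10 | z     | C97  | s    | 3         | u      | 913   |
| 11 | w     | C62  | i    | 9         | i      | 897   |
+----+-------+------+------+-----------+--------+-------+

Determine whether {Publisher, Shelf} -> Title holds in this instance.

No

(Publisher=9, Shelf=897): rows 1, 4, 9, 11 → Title takes values {w, x, v} — violation
(Publisher=3, Shelf=913): rows 2, 3, 5, 6, 7, 8, 10 → Title = z, z, z, z, z, z, z ✓
Two rows agree on {Publisher, Shelf} but differ on Title, so {Publisher, Shelf} -> Title does not hold.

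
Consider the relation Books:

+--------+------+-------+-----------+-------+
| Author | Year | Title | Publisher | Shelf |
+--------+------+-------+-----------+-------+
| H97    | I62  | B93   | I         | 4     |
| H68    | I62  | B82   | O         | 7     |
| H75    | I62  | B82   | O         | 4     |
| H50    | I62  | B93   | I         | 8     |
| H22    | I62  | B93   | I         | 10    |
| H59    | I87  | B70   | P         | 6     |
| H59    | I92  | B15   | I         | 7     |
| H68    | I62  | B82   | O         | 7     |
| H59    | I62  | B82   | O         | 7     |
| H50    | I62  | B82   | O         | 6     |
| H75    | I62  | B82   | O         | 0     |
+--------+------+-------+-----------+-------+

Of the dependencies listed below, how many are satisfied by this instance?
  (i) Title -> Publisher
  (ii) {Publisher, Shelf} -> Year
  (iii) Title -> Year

3

(i) Title -> Publisher: every LHS value maps to a single RHS value — holds.
(ii) {Publisher, Shelf} -> Year: every LHS value maps to a single RHS value — holds.
(iii) Title -> Year: every LHS value maps to a single RHS value — holds.
3 of the 3 dependencies hold.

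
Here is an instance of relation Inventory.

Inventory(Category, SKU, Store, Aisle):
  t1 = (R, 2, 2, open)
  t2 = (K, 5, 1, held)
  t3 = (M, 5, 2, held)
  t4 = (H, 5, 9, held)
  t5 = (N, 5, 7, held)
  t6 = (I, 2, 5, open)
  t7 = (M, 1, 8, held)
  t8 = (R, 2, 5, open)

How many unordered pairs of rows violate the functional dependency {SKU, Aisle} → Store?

(SKU=2, Aisle=open): violating pairs (1,6), (1,8) — 2 pairs.
(SKU=5, Aisle=held): violating pairs (2,3), (2,4), (2,5), (3,4), (3,5), (4,5) — 6 pairs.

8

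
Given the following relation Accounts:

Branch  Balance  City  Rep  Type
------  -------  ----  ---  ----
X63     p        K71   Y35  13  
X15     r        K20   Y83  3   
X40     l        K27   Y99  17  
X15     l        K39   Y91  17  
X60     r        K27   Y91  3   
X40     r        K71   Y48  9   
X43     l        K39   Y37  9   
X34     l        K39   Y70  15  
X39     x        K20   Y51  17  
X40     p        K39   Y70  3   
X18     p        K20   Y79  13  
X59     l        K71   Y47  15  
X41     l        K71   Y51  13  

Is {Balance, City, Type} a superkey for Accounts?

All 13 rows have distinct {Balance, City, Type} values, so {Balance, City, Type} → (all attributes) holds and {Balance, City, Type} is a superkey.

Yes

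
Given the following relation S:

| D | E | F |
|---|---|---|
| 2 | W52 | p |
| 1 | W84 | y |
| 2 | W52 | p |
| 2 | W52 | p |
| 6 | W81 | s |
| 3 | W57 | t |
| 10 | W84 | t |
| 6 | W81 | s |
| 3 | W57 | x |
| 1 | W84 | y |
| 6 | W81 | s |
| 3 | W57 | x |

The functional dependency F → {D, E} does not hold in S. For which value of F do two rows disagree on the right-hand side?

F=p: 3 rows → {D,E} = (2, W52), (2, W52), (2, W52) ✓
F=y: 2 rows → {D,E} = (1, W84), (1, W84) ✓
F=s: 3 rows → {D,E} = (6, W81), (6, W81), (6, W81) ✓
F=t: 2 rows → {D,E} takes values {(3, W57), (10, W84)} — violation
F=x: 2 rows → {D,E} = (3, W57), (3, W57) ✓
The only F value with inconsistent RHS is F=t.

t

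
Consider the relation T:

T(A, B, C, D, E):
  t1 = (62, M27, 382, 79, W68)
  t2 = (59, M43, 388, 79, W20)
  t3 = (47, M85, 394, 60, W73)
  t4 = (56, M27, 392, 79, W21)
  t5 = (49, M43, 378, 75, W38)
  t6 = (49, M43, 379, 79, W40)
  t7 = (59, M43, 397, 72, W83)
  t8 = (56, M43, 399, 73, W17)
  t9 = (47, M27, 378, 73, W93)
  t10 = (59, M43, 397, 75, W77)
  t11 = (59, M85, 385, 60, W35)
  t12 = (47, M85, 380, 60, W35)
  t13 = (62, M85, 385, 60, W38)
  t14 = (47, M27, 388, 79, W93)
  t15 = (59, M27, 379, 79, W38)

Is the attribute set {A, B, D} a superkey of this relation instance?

No

Rows 3 and 12 have the same {A, B, D} value (A=47, B=M85, D=60) but are distinct tuples, so {A, B, D} does not determine every attribute — not a superkey.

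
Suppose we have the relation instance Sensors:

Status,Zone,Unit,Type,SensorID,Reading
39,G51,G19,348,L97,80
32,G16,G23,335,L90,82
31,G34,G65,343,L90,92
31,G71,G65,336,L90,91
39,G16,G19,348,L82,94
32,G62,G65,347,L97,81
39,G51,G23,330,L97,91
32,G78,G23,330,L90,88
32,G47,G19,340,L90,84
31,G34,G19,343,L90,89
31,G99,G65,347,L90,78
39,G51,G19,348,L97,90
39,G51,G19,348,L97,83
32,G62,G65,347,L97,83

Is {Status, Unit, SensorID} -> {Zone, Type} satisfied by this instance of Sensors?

No

(Status=39, Unit=G19, SensorID=L97): 3 rows → {Zone,Type} = (G51, 348), (G51, 348), (G51, 348) ✓
(Status=32, Unit=G23, SensorID=L90): 2 rows → {Zone,Type} takes values {(G16, 335), (G78, 330)} — violation
(Status=31, Unit=G65, SensorID=L90): 3 rows → {Zone,Type} takes values {(G34, 343), (G71, 336), (G99, 347)} — violation
(Status=39, Unit=G19, SensorID=L82): 1 row → {Zone,Type} = (G16, 348) ✓
(Status=32, Unit=G65, SensorID=L97): 2 rows → {Zone,Type} = (G62, 347), (G62, 347) ✓
(Status=39, Unit=G23, SensorID=L97): 1 row → {Zone,Type} = (G51, 330) ✓
(Status=32, Unit=G19, SensorID=L90): 1 row → {Zone,Type} = (G47, 340) ✓
(Status=31, Unit=G19, SensorID=L90): 1 row → {Zone,Type} = (G34, 343) ✓
Two rows agree on {Status, Unit, SensorID} but differ on {Zone, Type}, so {Status, Unit, SensorID} -> {Zone, Type} does not hold.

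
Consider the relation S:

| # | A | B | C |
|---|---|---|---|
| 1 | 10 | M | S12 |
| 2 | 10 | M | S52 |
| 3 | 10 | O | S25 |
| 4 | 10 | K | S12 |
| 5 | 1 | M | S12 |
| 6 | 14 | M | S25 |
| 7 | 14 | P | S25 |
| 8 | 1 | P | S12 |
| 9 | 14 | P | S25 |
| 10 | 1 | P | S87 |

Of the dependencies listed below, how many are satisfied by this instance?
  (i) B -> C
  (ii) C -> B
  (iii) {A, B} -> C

(i) B -> C: B=M: rows 1, 2, 5, 6 → C takes values {S12, S52, S25} — violation; B=P: rows 7, 8, 9, 10 → C takes values {S25, S12, S87} — violation — fails.
(ii) C -> B: C=S12: rows 1, 4, 5, 8 → B takes values {M, K, P} — violation; C=S25: rows 3, 6, 7, 9 → B takes values {O, M, P} — violation — fails.
(iii) {A, B} -> C: (A=10, B=M): rows 1, 2 → C takes values {S12, S52} — violation; (A=1, B=P): rows 8, 10 → C takes values {S12, S87} — violation — fails.
None of the 3 dependencies hold.

0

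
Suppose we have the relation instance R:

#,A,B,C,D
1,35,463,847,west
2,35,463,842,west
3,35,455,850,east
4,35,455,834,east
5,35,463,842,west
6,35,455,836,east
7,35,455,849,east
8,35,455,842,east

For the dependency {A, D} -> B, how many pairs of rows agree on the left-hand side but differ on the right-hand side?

0

(A=35, D=west): all 3 rows agree on B — 0 pairs.
(A=35, D=east): all 5 rows agree on B — 0 pairs.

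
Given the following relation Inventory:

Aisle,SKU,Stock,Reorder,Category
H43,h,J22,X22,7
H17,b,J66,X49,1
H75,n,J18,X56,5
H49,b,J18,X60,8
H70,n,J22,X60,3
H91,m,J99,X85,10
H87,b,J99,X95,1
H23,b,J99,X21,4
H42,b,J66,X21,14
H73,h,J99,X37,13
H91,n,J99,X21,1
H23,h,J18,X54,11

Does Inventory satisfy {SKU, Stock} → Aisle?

No

(SKU=h, Stock=J22): 1 row → Aisle = H43 ✓
(SKU=b, Stock=J66): 2 rows → Aisle takes values {H17, H42} — violation
(SKU=n, Stock=J18): 1 row → Aisle = H75 ✓
(SKU=b, Stock=J18): 1 row → Aisle = H49 ✓
(SKU=n, Stock=J22): 1 row → Aisle = H70 ✓
(SKU=m, Stock=J99): 1 row → Aisle = H91 ✓
(SKU=b, Stock=J99): 2 rows → Aisle takes values {H87, H23} — violation
(SKU=h, Stock=J99): 1 row → Aisle = H73 ✓
(SKU=n, Stock=J99): 1 row → Aisle = H91 ✓
(SKU=h, Stock=J18): 1 row → Aisle = H23 ✓
Two rows agree on {SKU, Stock} but differ on Aisle, so {SKU, Stock} → Aisle does not hold.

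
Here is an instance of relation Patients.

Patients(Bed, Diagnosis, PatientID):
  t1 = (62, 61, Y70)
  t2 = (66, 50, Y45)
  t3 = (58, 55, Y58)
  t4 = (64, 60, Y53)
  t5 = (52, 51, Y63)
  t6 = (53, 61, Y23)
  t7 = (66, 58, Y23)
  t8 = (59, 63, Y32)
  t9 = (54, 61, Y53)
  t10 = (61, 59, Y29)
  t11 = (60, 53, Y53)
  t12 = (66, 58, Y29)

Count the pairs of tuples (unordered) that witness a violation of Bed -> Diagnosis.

2

Bed=66: violating pairs (2,7), (2,12) — 2 pairs.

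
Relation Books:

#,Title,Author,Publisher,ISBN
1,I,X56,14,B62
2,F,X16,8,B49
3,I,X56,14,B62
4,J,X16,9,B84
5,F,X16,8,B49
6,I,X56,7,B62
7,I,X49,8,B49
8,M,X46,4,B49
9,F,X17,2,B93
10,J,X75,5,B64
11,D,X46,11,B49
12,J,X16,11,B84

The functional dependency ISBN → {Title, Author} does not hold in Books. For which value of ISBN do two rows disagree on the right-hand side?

ISBN=B62: rows 1, 3, 6 → {Title,Author} = (I, X56), (I, X56), (I, X56) ✓
ISBN=B49: rows 2, 5, 7, 8, 11 → {Title,Author} takes values {(F, X16), (I, X49), (M, X46), (D, X46)} — violation
ISBN=B84: rows 4, 12 → {Title,Author} = (J, X16), (J, X16) ✓
ISBN=B93: row 9 → {Title,Author} = (F, X17) ✓
ISBN=B64: row 10 → {Title,Author} = (J, X75) ✓
The only ISBN value with inconsistent RHS is ISBN=B49.

B49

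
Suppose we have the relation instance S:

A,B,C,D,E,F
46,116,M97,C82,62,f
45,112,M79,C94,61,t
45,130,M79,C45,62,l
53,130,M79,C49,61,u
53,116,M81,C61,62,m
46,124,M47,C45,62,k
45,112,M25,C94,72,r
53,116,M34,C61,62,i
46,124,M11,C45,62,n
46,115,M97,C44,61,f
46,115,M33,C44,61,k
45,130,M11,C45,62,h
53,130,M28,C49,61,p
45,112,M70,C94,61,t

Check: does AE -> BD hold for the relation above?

(A=46, E=62): 3 rows → {B,D} takes values {(116, C82), (124, C45)} — violation
(A=45, E=61): 2 rows → {B,D} = (112, C94), (112, C94) ✓
(A=45, E=62): 2 rows → {B,D} = (130, C45), (130, C45) ✓
(A=53, E=61): 2 rows → {B,D} = (130, C49), (130, C49) ✓
(A=53, E=62): 2 rows → {B,D} = (116, C61), (116, C61) ✓
(A=45, E=72): 1 row → {B,D} = (112, C94) ✓
(A=46, E=61): 2 rows → {B,D} = (115, C44), (115, C44) ✓
Two rows agree on AE but differ on BD, so AE -> BD does not hold.

No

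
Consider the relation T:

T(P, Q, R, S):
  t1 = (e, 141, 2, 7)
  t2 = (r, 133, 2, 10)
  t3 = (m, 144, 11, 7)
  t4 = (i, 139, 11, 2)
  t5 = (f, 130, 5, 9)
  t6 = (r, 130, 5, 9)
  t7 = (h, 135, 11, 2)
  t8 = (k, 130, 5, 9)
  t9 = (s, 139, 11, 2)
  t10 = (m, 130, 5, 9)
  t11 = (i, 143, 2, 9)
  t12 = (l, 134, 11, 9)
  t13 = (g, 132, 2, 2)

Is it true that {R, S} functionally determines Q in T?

(R=2, S=7): row 1 → Q = 141 ✓
(R=2, S=10): row 2 → Q = 133 ✓
(R=11, S=7): row 3 → Q = 144 ✓
(R=11, S=2): rows 4, 7, 9 → Q takes values {139, 135} — violation
(R=5, S=9): rows 5, 6, 8, 10 → Q = 130, 130, 130, 130 ✓
(R=2, S=9): row 11 → Q = 143 ✓
(R=11, S=9): row 12 → Q = 134 ✓
(R=2, S=2): row 13 → Q = 132 ✓
Two rows agree on {R, S} but differ on Q, so {R, S} → Q does not hold.

No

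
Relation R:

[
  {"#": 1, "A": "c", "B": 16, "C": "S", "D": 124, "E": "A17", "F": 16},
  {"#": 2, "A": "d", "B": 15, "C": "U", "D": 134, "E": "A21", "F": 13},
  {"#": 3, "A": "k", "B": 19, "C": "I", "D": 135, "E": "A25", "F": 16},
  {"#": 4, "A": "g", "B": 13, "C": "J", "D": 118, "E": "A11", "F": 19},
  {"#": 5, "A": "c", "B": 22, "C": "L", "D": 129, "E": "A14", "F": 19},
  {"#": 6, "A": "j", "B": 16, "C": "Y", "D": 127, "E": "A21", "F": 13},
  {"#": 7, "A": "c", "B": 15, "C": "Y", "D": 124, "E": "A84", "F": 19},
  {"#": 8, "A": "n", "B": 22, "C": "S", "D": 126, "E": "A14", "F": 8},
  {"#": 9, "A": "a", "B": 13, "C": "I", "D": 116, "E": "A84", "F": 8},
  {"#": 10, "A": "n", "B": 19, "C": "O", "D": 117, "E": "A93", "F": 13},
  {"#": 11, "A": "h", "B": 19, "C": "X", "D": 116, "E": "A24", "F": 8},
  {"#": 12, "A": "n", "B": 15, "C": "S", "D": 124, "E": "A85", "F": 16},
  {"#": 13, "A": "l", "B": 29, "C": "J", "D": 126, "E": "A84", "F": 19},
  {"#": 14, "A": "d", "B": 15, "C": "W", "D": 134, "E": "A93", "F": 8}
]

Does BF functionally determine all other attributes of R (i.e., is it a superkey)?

Yes

All 14 rows have distinct BF values, so BF → (all attributes) holds and BF is a superkey.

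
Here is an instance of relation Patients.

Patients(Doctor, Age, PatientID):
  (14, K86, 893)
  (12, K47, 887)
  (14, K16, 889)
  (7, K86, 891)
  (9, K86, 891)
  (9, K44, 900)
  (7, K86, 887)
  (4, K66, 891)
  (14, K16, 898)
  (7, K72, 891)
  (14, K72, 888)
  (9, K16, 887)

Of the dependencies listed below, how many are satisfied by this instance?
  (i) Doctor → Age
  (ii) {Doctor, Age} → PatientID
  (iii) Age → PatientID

(i) Doctor → Age: Doctor=14: 4 rows → Age takes values {K86, K16, K72} — violation; Doctor=7: 3 rows → Age takes values {K86, K72} — violation; Doctor=9: 3 rows → Age takes values {K86, K44, K16} — violation — fails.
(ii) {Doctor, Age} → PatientID: (Doctor=14, Age=K16): 2 rows → PatientID takes values {889, 898} — violation; (Doctor=7, Age=K86): 2 rows → PatientID takes values {891, 887} — violation — fails.
(iii) Age → PatientID: Age=K86: 4 rows → PatientID takes values {893, 891, 887} — violation; Age=K16: 3 rows → PatientID takes values {889, 898, 887} — violation; Age=K72: 2 rows → PatientID takes values {891, 888} — violation — fails.
None of the 3 dependencies hold.

0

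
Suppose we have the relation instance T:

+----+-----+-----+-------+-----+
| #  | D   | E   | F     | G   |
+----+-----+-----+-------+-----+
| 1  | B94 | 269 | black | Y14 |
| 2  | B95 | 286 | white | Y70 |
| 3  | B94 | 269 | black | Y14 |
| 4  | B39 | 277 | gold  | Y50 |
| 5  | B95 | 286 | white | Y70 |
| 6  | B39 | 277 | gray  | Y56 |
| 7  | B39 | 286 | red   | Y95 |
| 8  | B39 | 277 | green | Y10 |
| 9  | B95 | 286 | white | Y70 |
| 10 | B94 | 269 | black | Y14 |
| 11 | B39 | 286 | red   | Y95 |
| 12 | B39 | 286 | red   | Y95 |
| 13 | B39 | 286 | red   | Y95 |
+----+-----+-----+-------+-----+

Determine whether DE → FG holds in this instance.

No

(D=B94, E=269): rows 1, 3, 10 → {F,G} = (black, Y14), (black, Y14), (black, Y14) ✓
(D=B95, E=286): rows 2, 5, 9 → {F,G} = (white, Y70), (white, Y70), (white, Y70) ✓
(D=B39, E=277): rows 4, 6, 8 → {F,G} takes values {(gold, Y50), (gray, Y56), (green, Y10)} — violation
(D=B39, E=286): rows 7, 11, 12, 13 → {F,G} = (red, Y95), (red, Y95), (red, Y95), (red, Y95) ✓
Two rows agree on DE but differ on FG, so DE → FG does not hold.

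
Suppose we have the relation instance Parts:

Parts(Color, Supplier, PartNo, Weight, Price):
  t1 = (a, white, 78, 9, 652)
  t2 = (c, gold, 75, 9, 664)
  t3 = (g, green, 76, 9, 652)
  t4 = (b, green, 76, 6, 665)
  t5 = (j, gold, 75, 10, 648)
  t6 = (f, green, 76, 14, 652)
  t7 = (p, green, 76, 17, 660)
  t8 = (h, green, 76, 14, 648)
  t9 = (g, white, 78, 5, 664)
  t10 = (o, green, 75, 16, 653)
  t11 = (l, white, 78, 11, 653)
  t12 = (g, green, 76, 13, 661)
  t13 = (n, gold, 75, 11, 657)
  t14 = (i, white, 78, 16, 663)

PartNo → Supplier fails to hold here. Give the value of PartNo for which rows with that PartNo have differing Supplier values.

PartNo=78: rows 1, 9, 11, 14 → Supplier = white, white, white, white ✓
PartNo=75: rows 2, 5, 10, 13 → Supplier takes values {gold, green} — violation
PartNo=76: rows 3, 4, 6, 7, 8, 12 → Supplier = green, green, green, green, green, green ✓
The only PartNo value with inconsistent Supplier is PartNo=75.

75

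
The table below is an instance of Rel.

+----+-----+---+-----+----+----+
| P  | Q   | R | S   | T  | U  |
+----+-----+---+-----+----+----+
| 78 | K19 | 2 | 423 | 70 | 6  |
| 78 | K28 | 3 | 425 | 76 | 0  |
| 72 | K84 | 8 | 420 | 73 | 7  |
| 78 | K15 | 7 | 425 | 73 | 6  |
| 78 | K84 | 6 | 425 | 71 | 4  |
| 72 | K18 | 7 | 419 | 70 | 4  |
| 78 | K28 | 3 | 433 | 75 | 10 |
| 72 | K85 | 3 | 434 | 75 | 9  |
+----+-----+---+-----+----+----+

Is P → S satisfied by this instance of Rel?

No

P=78: 5 rows → S takes values {423, 425, 433} — violation
P=72: 3 rows → S takes values {420, 419, 434} — violation
Two rows agree on P but differ on S, so P → S does not hold.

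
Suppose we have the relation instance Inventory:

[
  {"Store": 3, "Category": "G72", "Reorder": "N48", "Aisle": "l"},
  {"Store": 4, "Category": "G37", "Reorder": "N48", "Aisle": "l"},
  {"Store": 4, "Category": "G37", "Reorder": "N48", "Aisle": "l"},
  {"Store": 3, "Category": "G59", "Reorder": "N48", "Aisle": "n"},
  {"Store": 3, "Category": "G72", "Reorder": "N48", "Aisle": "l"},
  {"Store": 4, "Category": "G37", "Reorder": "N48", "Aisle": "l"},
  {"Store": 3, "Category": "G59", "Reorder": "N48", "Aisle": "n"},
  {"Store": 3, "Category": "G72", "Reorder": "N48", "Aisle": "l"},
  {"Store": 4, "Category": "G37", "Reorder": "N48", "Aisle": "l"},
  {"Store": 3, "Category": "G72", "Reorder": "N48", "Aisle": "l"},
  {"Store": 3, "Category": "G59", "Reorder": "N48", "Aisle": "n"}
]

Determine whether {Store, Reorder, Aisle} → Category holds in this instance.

Yes

(Store=3, Reorder=N48, Aisle=l): 4 rows → Category = G72, G72, G72, G72 ✓
(Store=4, Reorder=N48, Aisle=l): 4 rows → Category = G37, G37, G37, G37 ✓
(Store=3, Reorder=N48, Aisle=n): 3 rows → Category = G59, G59, G59 ✓
Every {Store, Reorder, Aisle} value is associated with a single Category value, so {Store, Reorder, Aisle} → Category holds.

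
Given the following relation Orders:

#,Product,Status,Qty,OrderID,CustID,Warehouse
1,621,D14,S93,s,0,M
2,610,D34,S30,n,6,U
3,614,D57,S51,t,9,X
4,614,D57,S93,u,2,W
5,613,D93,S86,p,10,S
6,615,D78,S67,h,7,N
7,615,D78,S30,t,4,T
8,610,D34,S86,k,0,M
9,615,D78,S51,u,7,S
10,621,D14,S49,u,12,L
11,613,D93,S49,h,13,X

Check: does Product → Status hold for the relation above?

Product=621: rows 1, 10 → Status = D14, D14 ✓
Product=610: rows 2, 8 → Status = D34, D34 ✓
Product=614: rows 3, 4 → Status = D57, D57 ✓
Product=613: rows 5, 11 → Status = D93, D93 ✓
Product=615: rows 6, 7, 9 → Status = D78, D78, D78 ✓
Every Product value is associated with a single Status value, so Product → Status holds.

Yes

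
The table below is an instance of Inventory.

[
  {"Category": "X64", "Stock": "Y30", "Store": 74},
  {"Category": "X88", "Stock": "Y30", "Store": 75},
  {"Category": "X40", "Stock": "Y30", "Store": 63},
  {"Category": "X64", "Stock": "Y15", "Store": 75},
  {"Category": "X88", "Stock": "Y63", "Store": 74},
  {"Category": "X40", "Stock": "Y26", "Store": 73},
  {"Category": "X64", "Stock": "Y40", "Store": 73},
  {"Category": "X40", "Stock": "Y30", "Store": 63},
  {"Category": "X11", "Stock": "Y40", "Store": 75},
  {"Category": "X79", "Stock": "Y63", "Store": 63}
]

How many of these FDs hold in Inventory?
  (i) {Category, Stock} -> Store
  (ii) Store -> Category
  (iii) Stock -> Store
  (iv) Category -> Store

(i) {Category, Stock} -> Store: every LHS value maps to a single RHS value — holds.
(ii) Store -> Category: Store=74: 2 rows → Category takes values {X64, X88} — violation; Store=75: 3 rows → Category takes values {X88, X64, X11} — violation; Store=63: 3 rows → Category takes values {X40, X79} — violation; Store=73: 2 rows → Category takes values {X40, X64} — violation — fails.
(iii) Stock -> Store: Stock=Y30: 4 rows → Store takes values {74, 75, 63} — violation; Stock=Y63: 2 rows → Store takes values {74, 63} — violation; Stock=Y40: 2 rows → Store takes values {73, 75} — violation — fails.
(iv) Category -> Store: Category=X64: 3 rows → Store takes values {74, 75, 73} — violation; Category=X88: 2 rows → Store takes values {75, 74} — violation; Category=X40: 3 rows → Store takes values {63, 73} — violation — fails.
1 of the 4 dependencies holds.

1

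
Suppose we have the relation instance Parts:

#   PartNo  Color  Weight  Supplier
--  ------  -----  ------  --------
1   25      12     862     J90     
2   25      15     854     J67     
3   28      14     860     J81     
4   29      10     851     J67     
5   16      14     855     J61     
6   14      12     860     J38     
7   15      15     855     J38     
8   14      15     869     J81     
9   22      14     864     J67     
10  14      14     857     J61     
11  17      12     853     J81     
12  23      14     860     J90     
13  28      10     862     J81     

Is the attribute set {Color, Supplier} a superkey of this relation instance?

No

Rows 5 and 10 have the same {Color, Supplier} value (Color=14, Supplier=J61) but are distinct tuples, so {Color, Supplier} does not determine every attribute — not a superkey.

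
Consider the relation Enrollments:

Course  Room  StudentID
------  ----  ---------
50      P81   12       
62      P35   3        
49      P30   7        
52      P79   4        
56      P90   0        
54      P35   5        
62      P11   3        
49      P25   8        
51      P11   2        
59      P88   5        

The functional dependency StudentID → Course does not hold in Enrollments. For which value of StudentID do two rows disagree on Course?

StudentID=12: 1 row → Course = 50 ✓
StudentID=3: 2 rows → Course = 62, 62 ✓
StudentID=7: 1 row → Course = 49 ✓
StudentID=4: 1 row → Course = 52 ✓
StudentID=0: 1 row → Course = 56 ✓
StudentID=5: 2 rows → Course takes values {54, 59} — violation
StudentID=8: 1 row → Course = 49 ✓
StudentID=2: 1 row → Course = 51 ✓
The only StudentID value with inconsistent Course is StudentID=5.

5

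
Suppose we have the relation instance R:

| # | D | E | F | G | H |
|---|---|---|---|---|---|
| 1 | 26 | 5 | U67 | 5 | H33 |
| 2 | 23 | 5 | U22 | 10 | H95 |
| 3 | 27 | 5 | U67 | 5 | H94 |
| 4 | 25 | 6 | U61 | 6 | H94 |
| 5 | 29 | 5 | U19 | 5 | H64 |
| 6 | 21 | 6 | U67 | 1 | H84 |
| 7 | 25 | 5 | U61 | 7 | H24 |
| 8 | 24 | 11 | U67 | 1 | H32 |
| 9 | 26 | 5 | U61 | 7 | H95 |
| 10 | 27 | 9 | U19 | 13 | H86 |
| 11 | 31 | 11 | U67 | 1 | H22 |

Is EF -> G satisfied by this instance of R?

Yes

(E=5, F=U67): rows 1, 3 → G = 5, 5 ✓
(E=5, F=U22): row 2 → G = 10 ✓
(E=6, F=U61): row 4 → G = 6 ✓
(E=5, F=U19): row 5 → G = 5 ✓
(E=6, F=U67): row 6 → G = 1 ✓
(E=5, F=U61): rows 7, 9 → G = 7, 7 ✓
(E=11, F=U67): rows 8, 11 → G = 1, 1 ✓
(E=9, F=U19): row 10 → G = 13 ✓
Every EF value is associated with a single G value, so EF -> G holds.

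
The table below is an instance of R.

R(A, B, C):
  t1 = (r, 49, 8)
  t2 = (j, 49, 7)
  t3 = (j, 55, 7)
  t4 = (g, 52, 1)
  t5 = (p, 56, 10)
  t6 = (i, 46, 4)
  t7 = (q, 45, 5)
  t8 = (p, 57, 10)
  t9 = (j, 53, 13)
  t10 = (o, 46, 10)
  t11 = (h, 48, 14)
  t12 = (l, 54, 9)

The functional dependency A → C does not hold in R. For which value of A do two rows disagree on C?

A=r: row 1 → C = 8 ✓
A=j: rows 2, 3, 9 → C takes values {7, 13} — violation
A=g: row 4 → C = 1 ✓
A=p: rows 5, 8 → C = 10, 10 ✓
A=i: row 6 → C = 4 ✓
A=q: row 7 → C = 5 ✓
A=o: row 10 → C = 10 ✓
A=h: row 11 → C = 14 ✓
A=l: row 12 → C = 9 ✓
The only A value with inconsistent C is A=j.

j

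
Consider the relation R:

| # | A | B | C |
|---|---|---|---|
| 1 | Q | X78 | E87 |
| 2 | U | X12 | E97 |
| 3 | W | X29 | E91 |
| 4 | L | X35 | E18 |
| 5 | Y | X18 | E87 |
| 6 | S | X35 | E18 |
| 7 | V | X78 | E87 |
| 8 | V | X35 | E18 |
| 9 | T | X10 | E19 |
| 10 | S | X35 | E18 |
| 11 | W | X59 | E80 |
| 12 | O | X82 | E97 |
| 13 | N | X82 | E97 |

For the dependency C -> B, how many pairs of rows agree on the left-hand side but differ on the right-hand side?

C=E87: violating pairs (1,5), (5,7) — 2 pairs.
C=E97: violating pairs (2,12), (2,13) — 2 pairs.
C=E18: all 4 rows agree on B — 0 pairs.

4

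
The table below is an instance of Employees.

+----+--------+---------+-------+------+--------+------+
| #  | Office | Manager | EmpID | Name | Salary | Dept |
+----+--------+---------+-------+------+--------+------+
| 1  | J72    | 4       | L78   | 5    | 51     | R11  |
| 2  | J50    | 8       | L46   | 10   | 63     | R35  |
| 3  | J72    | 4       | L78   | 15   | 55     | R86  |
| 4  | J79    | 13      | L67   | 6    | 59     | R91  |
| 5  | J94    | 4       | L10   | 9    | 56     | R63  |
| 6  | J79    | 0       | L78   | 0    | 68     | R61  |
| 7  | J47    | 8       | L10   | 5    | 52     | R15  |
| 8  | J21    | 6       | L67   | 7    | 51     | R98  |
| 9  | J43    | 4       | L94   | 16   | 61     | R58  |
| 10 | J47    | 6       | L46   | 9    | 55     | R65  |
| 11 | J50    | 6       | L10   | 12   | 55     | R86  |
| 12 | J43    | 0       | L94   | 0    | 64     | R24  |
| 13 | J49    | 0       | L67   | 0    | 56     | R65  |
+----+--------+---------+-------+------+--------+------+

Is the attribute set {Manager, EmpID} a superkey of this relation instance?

Rows 1 and 3 have the same {Manager, EmpID} value (Manager=4, EmpID=L78) but are distinct tuples, so {Manager, EmpID} does not determine every attribute — not a superkey.

No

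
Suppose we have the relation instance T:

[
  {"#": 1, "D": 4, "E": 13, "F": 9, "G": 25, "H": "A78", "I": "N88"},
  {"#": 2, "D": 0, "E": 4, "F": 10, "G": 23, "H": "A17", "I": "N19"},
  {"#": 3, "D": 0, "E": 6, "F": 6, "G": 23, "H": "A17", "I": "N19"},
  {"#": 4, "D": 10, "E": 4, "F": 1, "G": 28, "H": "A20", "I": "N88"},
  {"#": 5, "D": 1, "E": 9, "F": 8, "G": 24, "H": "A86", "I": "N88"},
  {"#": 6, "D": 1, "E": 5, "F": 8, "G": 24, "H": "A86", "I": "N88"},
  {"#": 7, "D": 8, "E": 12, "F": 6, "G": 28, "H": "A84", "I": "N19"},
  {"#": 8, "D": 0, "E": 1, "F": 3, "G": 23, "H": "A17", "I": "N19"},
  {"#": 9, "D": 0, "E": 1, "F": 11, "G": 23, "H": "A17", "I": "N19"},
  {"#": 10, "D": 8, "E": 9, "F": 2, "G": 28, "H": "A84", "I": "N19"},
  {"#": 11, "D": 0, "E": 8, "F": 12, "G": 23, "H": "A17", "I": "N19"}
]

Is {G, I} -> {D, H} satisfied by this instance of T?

(G=25, I=N88): row 1 → {D,H} = (4, A78) ✓
(G=23, I=N19): rows 2, 3, 8, 9, 11 → {D,H} = (0, A17), (0, A17), (0, A17), (0, A17), (0, A17) ✓
(G=28, I=N88): row 4 → {D,H} = (10, A20) ✓
(G=24, I=N88): rows 5, 6 → {D,H} = (1, A86), (1, A86) ✓
(G=28, I=N19): rows 7, 10 → {D,H} = (8, A84), (8, A84) ✓
Every {G, I} value is associated with a single {D, H} value, so {G, I} -> {D, H} holds.

Yes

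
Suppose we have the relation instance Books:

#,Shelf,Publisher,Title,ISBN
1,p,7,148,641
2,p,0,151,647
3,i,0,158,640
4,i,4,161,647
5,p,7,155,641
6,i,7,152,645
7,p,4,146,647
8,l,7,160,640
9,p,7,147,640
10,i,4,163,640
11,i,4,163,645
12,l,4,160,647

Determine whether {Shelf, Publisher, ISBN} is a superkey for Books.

Rows 1 and 5 have the same {Shelf, Publisher, ISBN} value (Shelf=p, Publisher=7, ISBN=641) but are distinct tuples, so {Shelf, Publisher, ISBN} does not determine every attribute — not a superkey.

No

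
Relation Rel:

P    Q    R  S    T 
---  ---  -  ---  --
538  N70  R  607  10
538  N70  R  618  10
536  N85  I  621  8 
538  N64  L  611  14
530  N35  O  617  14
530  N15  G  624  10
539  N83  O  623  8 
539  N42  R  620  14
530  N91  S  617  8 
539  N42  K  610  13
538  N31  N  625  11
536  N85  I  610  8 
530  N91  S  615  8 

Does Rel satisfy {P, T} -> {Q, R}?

(P=538, T=10): 2 rows → {Q,R} = (N70, R), (N70, R) ✓
(P=536, T=8): 2 rows → {Q,R} = (N85, I), (N85, I) ✓
(P=538, T=14): 1 row → {Q,R} = (N64, L) ✓
(P=530, T=14): 1 row → {Q,R} = (N35, O) ✓
(P=530, T=10): 1 row → {Q,R} = (N15, G) ✓
(P=539, T=8): 1 row → {Q,R} = (N83, O) ✓
(P=539, T=14): 1 row → {Q,R} = (N42, R) ✓
(P=530, T=8): 2 rows → {Q,R} = (N91, S), (N91, S) ✓
(P=539, T=13): 1 row → {Q,R} = (N42, K) ✓
(P=538, T=11): 1 row → {Q,R} = (N31, N) ✓
Every {P, T} value is associated with a single {Q, R} value, so {P, T} -> {Q, R} holds.

Yes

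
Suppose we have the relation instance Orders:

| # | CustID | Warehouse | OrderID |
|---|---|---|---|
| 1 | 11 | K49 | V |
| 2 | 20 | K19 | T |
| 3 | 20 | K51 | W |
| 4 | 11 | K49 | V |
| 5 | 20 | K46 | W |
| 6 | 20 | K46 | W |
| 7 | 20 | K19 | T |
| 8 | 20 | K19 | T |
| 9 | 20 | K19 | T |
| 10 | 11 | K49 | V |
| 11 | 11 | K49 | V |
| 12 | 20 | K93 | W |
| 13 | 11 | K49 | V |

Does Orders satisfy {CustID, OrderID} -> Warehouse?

No

(CustID=11, OrderID=V): rows 1, 4, 10, 11, 13 → Warehouse = K49, K49, K49, K49, K49 ✓
(CustID=20, OrderID=T): rows 2, 7, 8, 9 → Warehouse = K19, K19, K19, K19 ✓
(CustID=20, OrderID=W): rows 3, 5, 6, 12 → Warehouse takes values {K51, K46, K93} — violation
Two rows agree on {CustID, OrderID} but differ on Warehouse, so {CustID, OrderID} -> Warehouse does not hold.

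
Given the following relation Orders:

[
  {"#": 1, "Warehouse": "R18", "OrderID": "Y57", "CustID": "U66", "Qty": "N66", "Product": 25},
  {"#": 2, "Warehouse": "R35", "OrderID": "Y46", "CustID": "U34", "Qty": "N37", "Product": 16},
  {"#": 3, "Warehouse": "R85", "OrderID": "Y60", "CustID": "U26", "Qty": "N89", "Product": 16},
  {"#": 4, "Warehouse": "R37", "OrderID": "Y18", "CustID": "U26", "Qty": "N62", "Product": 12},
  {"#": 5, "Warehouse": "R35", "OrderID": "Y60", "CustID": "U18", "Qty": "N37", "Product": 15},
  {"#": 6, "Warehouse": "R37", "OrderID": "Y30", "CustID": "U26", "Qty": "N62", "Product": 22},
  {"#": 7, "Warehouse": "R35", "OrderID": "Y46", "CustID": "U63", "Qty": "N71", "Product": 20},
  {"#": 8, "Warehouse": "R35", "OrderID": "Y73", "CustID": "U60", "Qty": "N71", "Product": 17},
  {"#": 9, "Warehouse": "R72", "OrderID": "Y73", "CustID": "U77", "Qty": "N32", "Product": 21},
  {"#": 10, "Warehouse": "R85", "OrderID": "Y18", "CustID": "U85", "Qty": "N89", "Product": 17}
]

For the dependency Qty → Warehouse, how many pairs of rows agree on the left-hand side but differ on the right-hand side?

0

Qty=N37: all 2 rows agree on Warehouse — 0 pairs.
Qty=N89: all 2 rows agree on Warehouse — 0 pairs.
Qty=N62: all 2 rows agree on Warehouse — 0 pairs.
Qty=N71: all 2 rows agree on Warehouse — 0 pairs.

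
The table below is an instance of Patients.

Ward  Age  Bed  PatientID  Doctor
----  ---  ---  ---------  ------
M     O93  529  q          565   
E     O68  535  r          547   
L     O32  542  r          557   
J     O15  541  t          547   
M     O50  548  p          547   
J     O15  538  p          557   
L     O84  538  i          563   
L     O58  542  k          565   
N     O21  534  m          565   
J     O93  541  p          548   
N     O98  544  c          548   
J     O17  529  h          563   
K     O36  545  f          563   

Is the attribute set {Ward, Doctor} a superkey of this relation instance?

All 13 rows have distinct {Ward, Doctor} values, so {Ward, Doctor} → (all attributes) holds and {Ward, Doctor} is a superkey.

Yes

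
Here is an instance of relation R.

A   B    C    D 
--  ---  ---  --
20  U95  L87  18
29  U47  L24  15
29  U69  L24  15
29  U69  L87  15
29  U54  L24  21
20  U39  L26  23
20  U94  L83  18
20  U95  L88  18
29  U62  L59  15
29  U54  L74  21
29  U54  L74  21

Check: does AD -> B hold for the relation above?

No

(A=20, D=18): 3 rows → B takes values {U95, U94} — violation
(A=29, D=15): 4 rows → B takes values {U47, U69, U62} — violation
(A=29, D=21): 3 rows → B = U54, U54, U54 ✓
(A=20, D=23): 1 row → B = U39 ✓
Two rows agree on AD but differ on B, so AD -> B does not hold.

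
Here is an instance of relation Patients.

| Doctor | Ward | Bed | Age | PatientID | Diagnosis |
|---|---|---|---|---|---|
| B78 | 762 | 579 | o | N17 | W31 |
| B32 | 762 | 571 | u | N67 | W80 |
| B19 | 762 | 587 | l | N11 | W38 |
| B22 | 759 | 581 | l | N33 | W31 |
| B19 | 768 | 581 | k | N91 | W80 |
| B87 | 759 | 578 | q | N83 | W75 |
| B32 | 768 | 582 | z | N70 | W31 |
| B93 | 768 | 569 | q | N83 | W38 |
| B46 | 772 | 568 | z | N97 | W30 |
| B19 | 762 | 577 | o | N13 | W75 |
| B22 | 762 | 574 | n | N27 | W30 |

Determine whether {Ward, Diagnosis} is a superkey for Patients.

Yes

All 11 rows have distinct {Ward, Diagnosis} values, so {Ward, Diagnosis} → (all attributes) holds and {Ward, Diagnosis} is a superkey.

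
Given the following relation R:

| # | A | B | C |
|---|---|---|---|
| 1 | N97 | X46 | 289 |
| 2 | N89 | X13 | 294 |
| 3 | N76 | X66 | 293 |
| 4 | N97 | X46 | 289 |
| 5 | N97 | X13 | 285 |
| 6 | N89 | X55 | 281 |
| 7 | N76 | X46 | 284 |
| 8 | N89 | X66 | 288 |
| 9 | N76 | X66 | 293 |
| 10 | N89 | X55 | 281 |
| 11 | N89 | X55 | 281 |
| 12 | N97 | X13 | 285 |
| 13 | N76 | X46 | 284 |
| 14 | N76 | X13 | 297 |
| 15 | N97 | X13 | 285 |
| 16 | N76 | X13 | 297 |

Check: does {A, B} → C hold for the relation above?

Yes

(A=N97, B=X46): rows 1, 4 → C = 289, 289 ✓
(A=N89, B=X13): row 2 → C = 294 ✓
(A=N76, B=X66): rows 3, 9 → C = 293, 293 ✓
(A=N97, B=X13): rows 5, 12, 15 → C = 285, 285, 285 ✓
(A=N89, B=X55): rows 6, 10, 11 → C = 281, 281, 281 ✓
(A=N76, B=X46): rows 7, 13 → C = 284, 284 ✓
(A=N89, B=X66): row 8 → C = 288 ✓
(A=N76, B=X13): rows 14, 16 → C = 297, 297 ✓
Every {A, B} value is associated with a single C value, so {A, B} → C holds.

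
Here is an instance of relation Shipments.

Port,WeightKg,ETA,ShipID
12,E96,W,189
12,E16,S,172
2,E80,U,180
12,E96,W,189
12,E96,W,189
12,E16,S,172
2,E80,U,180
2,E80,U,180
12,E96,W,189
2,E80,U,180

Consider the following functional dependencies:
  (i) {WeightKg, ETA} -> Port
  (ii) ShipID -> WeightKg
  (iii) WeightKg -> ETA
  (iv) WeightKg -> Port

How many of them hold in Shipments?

4

(i) {WeightKg, ETA} -> Port: every LHS value maps to a single RHS value — holds.
(ii) ShipID -> WeightKg: every LHS value maps to a single RHS value — holds.
(iii) WeightKg -> ETA: every LHS value maps to a single RHS value — holds.
(iv) WeightKg -> Port: every LHS value maps to a single RHS value — holds.
4 of the 4 dependencies hold.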